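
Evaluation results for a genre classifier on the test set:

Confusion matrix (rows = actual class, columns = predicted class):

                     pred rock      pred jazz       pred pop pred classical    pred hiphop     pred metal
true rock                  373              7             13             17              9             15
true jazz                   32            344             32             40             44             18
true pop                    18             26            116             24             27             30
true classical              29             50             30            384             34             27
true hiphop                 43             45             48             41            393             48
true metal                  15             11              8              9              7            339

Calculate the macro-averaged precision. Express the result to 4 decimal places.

Per-class precision (TP/(TP+FP)):
  rock: TP=373, FP=32+18+29+43+15=137 → 373/510 = 0.73137
  jazz: TP=344, FP=7+26+50+45+11=139 → 344/483 = 0.71222
  pop: TP=116, FP=13+32+30+48+8=131 → 116/247 = 0.46964
  classical: TP=384, FP=17+40+24+41+9=131 → 384/515 = 0.74563
  hiphop: TP=393, FP=9+44+27+34+7=121 → 393/514 = 0.76459
  metal: TP=339, FP=15+18+30+27+48=138 → 339/477 = 0.71069
Macro-precision = mean = (0.73137 + 0.71222 + 0.46964 + 0.74563 + 0.76459 + 0.71069) / 6 = 0.6890

0.6890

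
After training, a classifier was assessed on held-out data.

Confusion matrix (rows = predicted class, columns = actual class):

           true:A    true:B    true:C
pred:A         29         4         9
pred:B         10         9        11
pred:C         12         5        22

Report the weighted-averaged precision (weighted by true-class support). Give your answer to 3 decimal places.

0.579

Per-class precision (TP/(TP+FP)):
  A: TP=29, FP=4+9=13 → 29/42 = 0.6905
  B: TP=9, FP=10+11=21 → 9/30 = 0.3000
  C: TP=22, FP=12+5=17 → 22/39 = 0.5641
Weighted-precision = Σ (supportᵢ/N)·precisionᵢ with N=111: (51/111)·0.6905 + (18/111)·0.3000 + (42/111)·0.5641 = 0.579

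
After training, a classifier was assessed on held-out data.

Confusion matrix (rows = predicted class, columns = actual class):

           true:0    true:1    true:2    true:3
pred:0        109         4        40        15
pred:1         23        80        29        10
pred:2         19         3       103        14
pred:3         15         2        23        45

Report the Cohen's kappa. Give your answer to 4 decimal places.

Observed agreement pₒ = trace/N = 337/534 = 0.63109
Expected agreement pₑ = Σ (rowᵢ·colᵢ)/N² = (166·168 + 89·142 + 195·139 + 84·85)/534² = 0.26221
κ = (pₒ − pₑ)/(1 − pₑ) = (0.63109 − 0.26221)/(1 − 0.26221) = 0.5000

0.5000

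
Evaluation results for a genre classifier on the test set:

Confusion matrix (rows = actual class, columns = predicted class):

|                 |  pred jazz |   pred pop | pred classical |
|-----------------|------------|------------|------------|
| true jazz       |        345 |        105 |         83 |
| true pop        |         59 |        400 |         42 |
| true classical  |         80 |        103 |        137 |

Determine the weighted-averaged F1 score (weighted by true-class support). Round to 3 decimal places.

Per-class F1 score (2·TP/(2·TP+FP+FN)):
  jazz: TP=345, FP=59+80=139, FN=105+83=188 → 690/1017 = 0.6785
  pop: TP=400, FP=105+103=208, FN=59+42=101 → 800/1109 = 0.7214
  classical: TP=137, FP=83+42=125, FN=80+103=183 → 274/582 = 0.4708
Weighted-F1 score = Σ (supportᵢ/N)·F1 scoreᵢ with N=1354: (533/1354)·0.6785 + (501/1354)·0.7214 + (320/1354)·0.4708 = 0.645

0.645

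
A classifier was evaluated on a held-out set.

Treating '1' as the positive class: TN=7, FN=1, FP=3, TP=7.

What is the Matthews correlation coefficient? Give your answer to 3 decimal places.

MCC = (TP·TN − FP·FN) / √((TP+FP)(TP+FN)(TN+FP)(TN+FN))
Numerator = 7·7 − 3·1 = 46
Denominator = √(10·8·10·8) = √6400 = 80.0000
MCC = 46 / 80.0000 = 0.575

0.575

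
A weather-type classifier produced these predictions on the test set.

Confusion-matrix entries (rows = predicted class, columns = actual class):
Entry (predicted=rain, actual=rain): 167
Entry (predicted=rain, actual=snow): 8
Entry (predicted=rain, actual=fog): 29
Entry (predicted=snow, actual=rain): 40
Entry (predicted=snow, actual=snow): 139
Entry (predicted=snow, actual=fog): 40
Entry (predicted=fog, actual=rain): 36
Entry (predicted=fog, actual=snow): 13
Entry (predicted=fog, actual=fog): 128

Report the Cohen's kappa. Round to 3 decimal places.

0.586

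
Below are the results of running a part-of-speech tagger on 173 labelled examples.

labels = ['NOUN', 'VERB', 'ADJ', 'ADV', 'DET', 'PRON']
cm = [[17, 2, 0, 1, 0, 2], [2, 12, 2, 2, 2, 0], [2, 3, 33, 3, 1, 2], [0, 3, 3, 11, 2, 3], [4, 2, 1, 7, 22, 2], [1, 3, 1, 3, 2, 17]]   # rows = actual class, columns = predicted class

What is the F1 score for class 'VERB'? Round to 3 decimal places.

0.533

One-vs-rest for 'VERB': TP = diagonal; FP = other classes predicted 'VERB'; FN = 'VERB' predicted as other.
F1 score = 2·TP/(2·TP+FP+FN).
VERB: TP=12, FP=2+3+3+2+3=13, FN=2+2+2+2+0=8 → 24/45 = 0.5333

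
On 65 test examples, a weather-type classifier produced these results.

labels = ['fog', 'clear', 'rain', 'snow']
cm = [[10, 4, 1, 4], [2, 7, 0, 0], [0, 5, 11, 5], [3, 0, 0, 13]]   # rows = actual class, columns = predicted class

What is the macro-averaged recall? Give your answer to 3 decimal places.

0.660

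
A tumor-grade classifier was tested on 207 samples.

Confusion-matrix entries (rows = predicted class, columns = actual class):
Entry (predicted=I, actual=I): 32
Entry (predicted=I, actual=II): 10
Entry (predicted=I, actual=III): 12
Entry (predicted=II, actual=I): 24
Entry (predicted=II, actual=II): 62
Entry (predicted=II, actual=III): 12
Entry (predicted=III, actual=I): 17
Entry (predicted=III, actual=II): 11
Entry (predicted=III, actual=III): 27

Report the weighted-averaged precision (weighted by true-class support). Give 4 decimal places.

Per-class precision (TP/(TP+FP)):
  I: TP=32, FP=10+12=22 → 32/54 = 0.59259
  II: TP=62, FP=24+12=36 → 62/98 = 0.63265
  III: TP=27, FP=17+11=28 → 27/55 = 0.49091
Weighted-precision = Σ (supportᵢ/N)·precisionᵢ with N=207: (73/207)·0.59259 + (83/207)·0.63265 + (51/207)·0.49091 = 0.5836

0.5836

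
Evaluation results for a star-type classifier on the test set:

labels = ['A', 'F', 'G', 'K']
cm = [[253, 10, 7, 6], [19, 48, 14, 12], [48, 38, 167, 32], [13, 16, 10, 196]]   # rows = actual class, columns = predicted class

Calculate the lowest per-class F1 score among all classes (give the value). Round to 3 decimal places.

0.468

Per-class F1 score (2·TP/(2·TP+FP+FN)):
  A: TP=253, FP=19+48+13=80, FN=10+7+6=23 → 506/609 = 0.8309
  F: TP=48, FP=10+38+16=64, FN=19+14+12=45 → 96/205 = 0.4683
  G: TP=167, FP=7+14+10=31, FN=48+38+32=118 → 334/483 = 0.6915
  K: TP=196, FP=6+12+32=50, FN=13+16+10=39 → 392/481 = 0.8150
Lowest is class 'F' with F1 score = 0.468.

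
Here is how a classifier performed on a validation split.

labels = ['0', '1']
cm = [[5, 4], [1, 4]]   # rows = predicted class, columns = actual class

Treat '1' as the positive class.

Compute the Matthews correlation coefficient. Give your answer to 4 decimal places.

0.3443

MCC = (TP·TN − FP·FN) / √((TP+FP)(TP+FN)(TN+FP)(TN+FN))
Numerator = 4·5 − 1·4 = 16
Denominator = √(5·8·6·9) = √2160 = 46.4758
MCC = 16 / 46.4758 = 0.3443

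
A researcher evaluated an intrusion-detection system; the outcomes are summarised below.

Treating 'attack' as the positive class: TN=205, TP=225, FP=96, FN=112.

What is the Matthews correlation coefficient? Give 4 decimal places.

MCC = (TP·TN − FP·FN) / √((TP+FP)(TP+FN)(TN+FP)(TN+FN))
Numerator = 225·205 − 96·112 = 35373
Denominator = √(321·337·301·317) = √10321924809 = 101596.8740
MCC = 35373 / 101596.8740 = 0.3482

0.3482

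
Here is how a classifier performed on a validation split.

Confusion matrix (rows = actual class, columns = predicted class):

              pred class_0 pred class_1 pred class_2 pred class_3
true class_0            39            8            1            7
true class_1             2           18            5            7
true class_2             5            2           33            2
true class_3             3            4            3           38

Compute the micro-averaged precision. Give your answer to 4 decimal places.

0.7232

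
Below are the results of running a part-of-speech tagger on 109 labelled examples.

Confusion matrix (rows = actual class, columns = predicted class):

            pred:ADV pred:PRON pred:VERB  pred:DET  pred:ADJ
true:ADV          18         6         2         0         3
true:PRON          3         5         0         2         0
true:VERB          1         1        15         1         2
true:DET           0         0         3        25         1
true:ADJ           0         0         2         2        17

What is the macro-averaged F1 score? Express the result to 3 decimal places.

Per-class F1 score (2·TP/(2·TP+FP+FN)):
  ADV: TP=18, FP=3+1+0+0=4, FN=6+2+0+3=11 → 36/51 = 0.7059
  PRON: TP=5, FP=6+1+0+0=7, FN=3+0+2+0=5 → 10/22 = 0.4545
  VERB: TP=15, FP=2+0+3+2=7, FN=1+1+1+2=5 → 30/42 = 0.7143
  DET: TP=25, FP=0+2+1+2=5, FN=0+0+3+1=4 → 50/59 = 0.8475
  ADJ: TP=17, FP=3+0+2+1=6, FN=0+0+2+2=4 → 34/44 = 0.7727
Macro-F1 score = mean = (0.7059 + 0.4545 + 0.7143 + 0.8475 + 0.7727) / 5 = 0.699

0.699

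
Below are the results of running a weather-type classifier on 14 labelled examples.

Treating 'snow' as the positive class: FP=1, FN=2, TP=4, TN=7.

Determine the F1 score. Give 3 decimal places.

Precision = TP/(TP+FP) = 4/5 = 0.8000
Recall = TP/(TP+FN) = 4/6 = 0.6667
F1 = 2·TP/(2·TP+FP+FN) = 8/11 = 0.727

0.727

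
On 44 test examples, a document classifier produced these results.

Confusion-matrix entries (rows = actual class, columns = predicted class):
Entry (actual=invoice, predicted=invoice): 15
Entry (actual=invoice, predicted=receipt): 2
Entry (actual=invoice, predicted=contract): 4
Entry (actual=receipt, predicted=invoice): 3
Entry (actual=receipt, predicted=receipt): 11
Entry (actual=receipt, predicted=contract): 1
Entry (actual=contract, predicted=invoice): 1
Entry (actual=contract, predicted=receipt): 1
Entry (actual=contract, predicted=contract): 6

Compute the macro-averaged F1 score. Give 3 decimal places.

Per-class F1 score (2·TP/(2·TP+FP+FN)):
  invoice: TP=15, FP=3+1=4, FN=2+4=6 → 30/40 = 0.7500
  receipt: TP=11, FP=2+1=3, FN=3+1=4 → 22/29 = 0.7586
  contract: TP=6, FP=4+1=5, FN=1+1=2 → 12/19 = 0.6316
Macro-F1 score = mean = (0.7500 + 0.7586 + 0.6316) / 3 = 0.713

0.713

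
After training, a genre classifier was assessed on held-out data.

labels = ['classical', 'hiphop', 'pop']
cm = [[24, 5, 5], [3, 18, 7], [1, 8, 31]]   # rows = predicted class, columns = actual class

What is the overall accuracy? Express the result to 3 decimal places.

0.716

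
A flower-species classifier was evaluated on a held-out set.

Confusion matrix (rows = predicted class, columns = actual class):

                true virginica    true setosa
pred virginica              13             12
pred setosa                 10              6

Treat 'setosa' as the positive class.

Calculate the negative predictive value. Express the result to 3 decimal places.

0.520

NPV = TN/(TN+FN) = 13/(13+12) = 0.520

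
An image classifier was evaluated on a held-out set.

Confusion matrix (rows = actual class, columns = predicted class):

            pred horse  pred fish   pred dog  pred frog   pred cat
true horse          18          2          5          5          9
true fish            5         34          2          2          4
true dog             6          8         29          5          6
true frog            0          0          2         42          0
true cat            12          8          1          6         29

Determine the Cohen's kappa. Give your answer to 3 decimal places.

0.542

Observed agreement pₒ = trace/N = 152/240 = 0.6333
Expected agreement pₑ = Σ (rowᵢ·colᵢ)/N² = (39·41 + 47·52 + 54·39 + 44·60 + 56·48)/240² = 0.1993
κ = (pₒ − pₑ)/(1 − pₑ) = (0.6333 − 0.1993)/(1 − 0.1993) = 0.542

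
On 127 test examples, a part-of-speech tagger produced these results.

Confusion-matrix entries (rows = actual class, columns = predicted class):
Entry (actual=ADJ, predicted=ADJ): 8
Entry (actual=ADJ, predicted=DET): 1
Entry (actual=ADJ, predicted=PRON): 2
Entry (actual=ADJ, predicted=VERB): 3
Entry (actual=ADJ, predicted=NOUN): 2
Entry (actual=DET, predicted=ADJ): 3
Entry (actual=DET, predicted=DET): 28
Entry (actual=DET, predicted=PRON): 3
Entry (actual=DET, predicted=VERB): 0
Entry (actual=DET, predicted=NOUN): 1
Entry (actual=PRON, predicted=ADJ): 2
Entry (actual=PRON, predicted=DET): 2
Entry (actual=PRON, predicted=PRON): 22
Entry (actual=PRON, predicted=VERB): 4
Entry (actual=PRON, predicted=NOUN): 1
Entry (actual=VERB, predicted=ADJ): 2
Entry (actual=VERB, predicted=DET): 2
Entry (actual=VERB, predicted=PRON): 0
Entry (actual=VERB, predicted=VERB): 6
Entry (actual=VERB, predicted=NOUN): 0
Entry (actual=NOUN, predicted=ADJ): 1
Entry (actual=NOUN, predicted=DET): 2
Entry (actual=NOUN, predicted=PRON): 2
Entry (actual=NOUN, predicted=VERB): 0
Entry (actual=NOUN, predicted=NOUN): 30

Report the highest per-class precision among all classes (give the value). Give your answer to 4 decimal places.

0.8824

Per-class precision (TP/(TP+FP)):
  ADJ: TP=8, FP=3+2+2+1=8 → 8/16 = 0.50000
  DET: TP=28, FP=1+2+2+2=7 → 28/35 = 0.80000
  PRON: TP=22, FP=2+3+0+2=7 → 22/29 = 0.75862
  VERB: TP=6, FP=3+0+4+0=7 → 6/13 = 0.46154
  NOUN: TP=30, FP=2+1+1+0=4 → 30/34 = 0.88235
Highest is class 'NOUN' with precision = 0.8824.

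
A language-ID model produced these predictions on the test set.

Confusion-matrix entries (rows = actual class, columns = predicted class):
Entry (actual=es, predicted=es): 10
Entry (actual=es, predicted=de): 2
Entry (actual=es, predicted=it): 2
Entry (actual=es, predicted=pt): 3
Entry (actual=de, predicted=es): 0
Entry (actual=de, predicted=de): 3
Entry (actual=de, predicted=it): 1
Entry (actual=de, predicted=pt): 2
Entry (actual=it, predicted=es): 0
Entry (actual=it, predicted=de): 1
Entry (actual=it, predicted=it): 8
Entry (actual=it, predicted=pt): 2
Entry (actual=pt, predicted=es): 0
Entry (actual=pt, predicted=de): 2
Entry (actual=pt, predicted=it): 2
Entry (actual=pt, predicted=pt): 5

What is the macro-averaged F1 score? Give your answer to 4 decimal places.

0.5780

Per-class F1 score (2·TP/(2·TP+FP+FN)):
  es: TP=10, FP=0+0+0=0, FN=2+2+3=7 → 20/27 = 0.74074
  de: TP=3, FP=2+1+2=5, FN=0+1+2=3 → 6/14 = 0.42857
  it: TP=8, FP=2+1+2=5, FN=0+1+2=3 → 16/24 = 0.66667
  pt: TP=5, FP=3+2+2=7, FN=0+2+2=4 → 10/21 = 0.47619
Macro-F1 score = mean = (0.74074 + 0.42857 + 0.66667 + 0.47619) / 4 = 0.5780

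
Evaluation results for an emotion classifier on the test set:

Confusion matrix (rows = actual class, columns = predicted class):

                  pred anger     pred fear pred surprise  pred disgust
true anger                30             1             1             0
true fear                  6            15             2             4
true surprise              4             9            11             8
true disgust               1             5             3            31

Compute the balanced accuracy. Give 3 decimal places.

Balanced accuracy = mean of per-class recall.
  anger: recall = 30/32 = 0.9375
  fear: recall = 15/27 = 0.5556
  surprise: recall = 11/32 = 0.3438
  disgust: recall = 31/40 = 0.7750
Mean = (0.9375 + 0.5556 + 0.3438 + 0.7750) / 4 = 0.653

0.653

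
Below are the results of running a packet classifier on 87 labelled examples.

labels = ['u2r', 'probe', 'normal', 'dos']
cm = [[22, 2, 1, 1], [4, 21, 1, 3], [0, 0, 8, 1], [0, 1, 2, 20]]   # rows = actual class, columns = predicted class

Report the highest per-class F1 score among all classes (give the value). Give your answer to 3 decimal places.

0.846

Per-class F1 score (2·TP/(2·TP+FP+FN)):
  u2r: TP=22, FP=4+0+0=4, FN=2+1+1=4 → 44/52 = 0.8462
  probe: TP=21, FP=2+0+1=3, FN=4+1+3=8 → 42/53 = 0.7925
  normal: TP=8, FP=1+1+2=4, FN=0+0+1=1 → 16/21 = 0.7619
  dos: TP=20, FP=1+3+1=5, FN=0+1+2=3 → 40/48 = 0.8333
Highest is class 'u2r' with F1 score = 0.846.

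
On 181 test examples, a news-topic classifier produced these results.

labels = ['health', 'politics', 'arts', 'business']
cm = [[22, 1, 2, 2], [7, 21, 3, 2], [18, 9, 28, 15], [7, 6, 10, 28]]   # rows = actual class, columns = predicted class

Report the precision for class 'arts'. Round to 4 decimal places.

Take TP from the diagonal, FP from the rest of the 'arts' prediction marginal, FN from the rest of the 'arts' actual marginal.
precision = TP/(TP+FP).
arts: TP=28, FP=2+3+10=15 → 28/43 = 0.65116

0.6512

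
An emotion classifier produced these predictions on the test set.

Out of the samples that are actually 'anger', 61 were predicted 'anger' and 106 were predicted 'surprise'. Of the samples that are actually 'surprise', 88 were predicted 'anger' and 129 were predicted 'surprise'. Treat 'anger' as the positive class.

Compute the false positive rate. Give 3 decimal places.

0.406

FPR = FP/(FP+TN) = 88/(88+129) = 0.406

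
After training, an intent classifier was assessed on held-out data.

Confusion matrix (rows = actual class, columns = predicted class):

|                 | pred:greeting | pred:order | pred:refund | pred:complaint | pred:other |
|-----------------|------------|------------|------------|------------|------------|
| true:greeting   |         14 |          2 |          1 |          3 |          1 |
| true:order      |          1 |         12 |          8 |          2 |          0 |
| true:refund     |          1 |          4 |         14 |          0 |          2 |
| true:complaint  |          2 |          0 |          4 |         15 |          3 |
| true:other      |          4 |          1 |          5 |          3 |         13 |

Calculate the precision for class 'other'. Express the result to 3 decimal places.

0.684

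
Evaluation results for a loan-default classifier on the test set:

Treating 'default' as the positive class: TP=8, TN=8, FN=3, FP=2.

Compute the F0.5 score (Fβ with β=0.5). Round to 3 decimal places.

0.784

Fβ = (1+β²)·TP / ((1+β²)·TP + β²·FN + FP), with β²=1/4
= 1.25·8 / (1.25·8 + 0.25·3 + 2) = 0.784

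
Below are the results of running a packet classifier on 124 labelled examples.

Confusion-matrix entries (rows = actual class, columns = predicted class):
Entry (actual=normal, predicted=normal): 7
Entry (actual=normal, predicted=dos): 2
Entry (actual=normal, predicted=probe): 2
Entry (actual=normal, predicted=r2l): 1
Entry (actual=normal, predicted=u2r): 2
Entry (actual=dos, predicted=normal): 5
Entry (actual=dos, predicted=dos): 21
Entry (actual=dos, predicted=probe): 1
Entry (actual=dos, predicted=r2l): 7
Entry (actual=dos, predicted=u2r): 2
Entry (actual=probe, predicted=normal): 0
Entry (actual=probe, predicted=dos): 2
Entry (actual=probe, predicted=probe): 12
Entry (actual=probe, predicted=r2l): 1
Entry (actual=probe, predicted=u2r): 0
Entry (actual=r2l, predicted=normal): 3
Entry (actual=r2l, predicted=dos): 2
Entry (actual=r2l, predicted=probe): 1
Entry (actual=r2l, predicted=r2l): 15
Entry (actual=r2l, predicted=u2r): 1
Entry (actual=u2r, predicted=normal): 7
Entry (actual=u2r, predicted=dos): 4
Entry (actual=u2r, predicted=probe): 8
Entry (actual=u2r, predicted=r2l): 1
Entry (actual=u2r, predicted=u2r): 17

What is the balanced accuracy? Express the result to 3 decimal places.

0.605

Balanced accuracy = mean of per-class recall.
  normal: recall = 7/14 = 0.5000
  dos: recall = 21/36 = 0.5833
  probe: recall = 12/15 = 0.8000
  r2l: recall = 15/22 = 0.6818
  u2r: recall = 17/37 = 0.4595
Mean = (0.5000 + 0.5833 + 0.8000 + 0.6818 + 0.4595) / 5 = 0.605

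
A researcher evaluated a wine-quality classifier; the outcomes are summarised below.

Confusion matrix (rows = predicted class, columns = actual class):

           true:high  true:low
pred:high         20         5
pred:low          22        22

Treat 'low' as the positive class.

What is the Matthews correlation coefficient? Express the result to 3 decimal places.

MCC = (TP·TN − FP·FN) / √((TP+FP)(TP+FN)(TN+FP)(TN+FN))
Numerator = 22·20 − 22·5 = 330
Denominator = √(44·27·42·25) = √1247400 = 1116.8706
MCC = 330 / 1116.8706 = 0.295

0.295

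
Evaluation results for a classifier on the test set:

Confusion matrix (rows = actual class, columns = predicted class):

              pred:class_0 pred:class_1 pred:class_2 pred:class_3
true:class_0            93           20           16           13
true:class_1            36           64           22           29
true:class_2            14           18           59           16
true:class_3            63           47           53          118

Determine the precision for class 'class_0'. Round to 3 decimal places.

0.451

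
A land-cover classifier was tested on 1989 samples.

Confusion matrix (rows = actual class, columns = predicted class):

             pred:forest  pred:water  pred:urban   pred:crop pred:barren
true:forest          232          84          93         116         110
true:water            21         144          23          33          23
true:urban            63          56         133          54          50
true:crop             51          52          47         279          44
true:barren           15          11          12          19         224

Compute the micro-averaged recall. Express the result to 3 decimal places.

0.509

Micro-averaging pools counts across classes: ΣTP=1012, ΣFP=977, ΣFN=977.
Micro-recall = TP/(TP+FN) on pooled counts = 0.509 (equals overall accuracy in single-label multiclass).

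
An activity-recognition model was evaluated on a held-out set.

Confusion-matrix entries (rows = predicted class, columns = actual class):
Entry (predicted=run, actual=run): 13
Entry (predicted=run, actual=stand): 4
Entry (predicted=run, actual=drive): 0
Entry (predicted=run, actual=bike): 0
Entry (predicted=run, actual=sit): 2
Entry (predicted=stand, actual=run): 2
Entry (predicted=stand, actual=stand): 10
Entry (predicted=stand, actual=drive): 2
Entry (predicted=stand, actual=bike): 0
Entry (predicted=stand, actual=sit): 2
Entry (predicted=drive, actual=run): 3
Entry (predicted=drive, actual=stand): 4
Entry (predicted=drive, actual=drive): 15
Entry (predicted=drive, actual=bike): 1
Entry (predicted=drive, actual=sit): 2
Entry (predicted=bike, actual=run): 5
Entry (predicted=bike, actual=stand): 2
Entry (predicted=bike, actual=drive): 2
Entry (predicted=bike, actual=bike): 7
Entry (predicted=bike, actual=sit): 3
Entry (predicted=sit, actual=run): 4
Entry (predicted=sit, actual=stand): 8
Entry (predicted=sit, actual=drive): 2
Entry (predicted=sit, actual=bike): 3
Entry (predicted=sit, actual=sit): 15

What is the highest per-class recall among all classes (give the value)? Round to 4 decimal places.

0.7143

Per-class recall (TP/(TP+FN)):
  run: TP=13, FN=2+3+5+4=14 → 13/27 = 0.48148
  stand: TP=10, FN=4+4+2+8=18 → 10/28 = 0.35714
  drive: TP=15, FN=0+2+2+2=6 → 15/21 = 0.71429
  bike: TP=7, FN=0+0+1+3=4 → 7/11 = 0.63636
  sit: TP=15, FN=2+2+2+3=9 → 15/24 = 0.62500
Highest is class 'drive' with recall = 0.7143.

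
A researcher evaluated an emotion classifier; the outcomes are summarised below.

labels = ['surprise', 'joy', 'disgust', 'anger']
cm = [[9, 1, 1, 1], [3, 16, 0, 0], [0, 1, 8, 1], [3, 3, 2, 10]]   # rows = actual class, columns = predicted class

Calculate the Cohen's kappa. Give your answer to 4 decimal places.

0.6335

Observed agreement pₒ = trace/N = 43/59 = 0.72881
Expected agreement pₑ = Σ (rowᵢ·colᵢ)/N² = (12·15 + 19·21 + 10·11 + 18·12)/59² = 0.25998
κ = (pₒ − pₑ)/(1 − pₑ) = (0.72881 − 0.25998)/(1 − 0.25998) = 0.6335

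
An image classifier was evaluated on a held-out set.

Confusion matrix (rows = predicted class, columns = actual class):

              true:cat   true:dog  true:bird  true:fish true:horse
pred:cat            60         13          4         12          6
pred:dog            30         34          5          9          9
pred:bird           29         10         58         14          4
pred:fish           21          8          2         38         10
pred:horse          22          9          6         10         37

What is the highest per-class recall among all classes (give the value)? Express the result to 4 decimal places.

Per-class recall (TP/(TP+FN)):
  cat: TP=60, FN=30+29+21+22=102 → 60/162 = 0.37037
  dog: TP=34, FN=13+10+8+9=40 → 34/74 = 0.45946
  bird: TP=58, FN=4+5+2+6=17 → 58/75 = 0.77333
  fish: TP=38, FN=12+9+14+10=45 → 38/83 = 0.45783
  horse: TP=37, FN=6+9+4+10=29 → 37/66 = 0.56061
Highest is class 'bird' with recall = 0.7733.

0.7733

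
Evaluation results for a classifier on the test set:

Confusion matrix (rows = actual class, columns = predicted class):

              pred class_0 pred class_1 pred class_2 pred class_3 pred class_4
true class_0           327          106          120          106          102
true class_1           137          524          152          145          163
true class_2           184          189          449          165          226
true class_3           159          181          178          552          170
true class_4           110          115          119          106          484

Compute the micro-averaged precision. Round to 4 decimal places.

Micro-averaging pools counts across classes: ΣTP=2336, ΣFP=2933, ΣFN=2933.
Micro-precision = TP/(TP+FP) on pooled counts = 0.4433 (equals overall accuracy in single-label multiclass).

0.4433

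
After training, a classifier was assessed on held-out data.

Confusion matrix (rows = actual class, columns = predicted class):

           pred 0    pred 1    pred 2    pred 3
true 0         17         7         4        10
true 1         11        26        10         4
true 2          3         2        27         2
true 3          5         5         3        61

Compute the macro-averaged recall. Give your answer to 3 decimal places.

0.644

Per-class recall (TP/(TP+FN)):
  0: TP=17, FN=7+4+10=21 → 17/38 = 0.4474
  1: TP=26, FN=11+10+4=25 → 26/51 = 0.5098
  2: TP=27, FN=3+2+2=7 → 27/34 = 0.7941
  3: TP=61, FN=5+5+3=13 → 61/74 = 0.8243
Macro-recall = mean = (0.4474 + 0.5098 + 0.7941 + 0.8243) / 4 = 0.644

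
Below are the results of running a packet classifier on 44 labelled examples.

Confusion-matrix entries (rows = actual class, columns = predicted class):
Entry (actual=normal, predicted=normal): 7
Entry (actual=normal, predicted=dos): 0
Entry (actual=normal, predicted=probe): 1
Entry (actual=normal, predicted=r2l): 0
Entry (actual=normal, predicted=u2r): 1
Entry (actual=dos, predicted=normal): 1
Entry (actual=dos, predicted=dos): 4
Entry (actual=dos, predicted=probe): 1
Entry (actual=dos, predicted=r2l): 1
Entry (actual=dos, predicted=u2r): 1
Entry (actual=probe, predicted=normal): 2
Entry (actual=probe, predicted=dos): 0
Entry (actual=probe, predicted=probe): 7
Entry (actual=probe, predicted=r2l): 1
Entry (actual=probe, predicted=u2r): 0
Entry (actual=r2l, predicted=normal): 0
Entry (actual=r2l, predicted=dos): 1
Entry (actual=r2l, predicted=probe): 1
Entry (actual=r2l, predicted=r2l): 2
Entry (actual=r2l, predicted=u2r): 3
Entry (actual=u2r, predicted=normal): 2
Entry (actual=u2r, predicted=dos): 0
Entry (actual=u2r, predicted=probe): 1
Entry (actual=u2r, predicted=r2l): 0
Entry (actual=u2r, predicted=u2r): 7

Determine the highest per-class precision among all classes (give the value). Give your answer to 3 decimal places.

0.800

Per-class precision (TP/(TP+FP)):
  normal: TP=7, FP=1+2+0+2=5 → 7/12 = 0.5833
  dos: TP=4, FP=0+0+1+0=1 → 4/5 = 0.8000
  probe: TP=7, FP=1+1+1+1=4 → 7/11 = 0.6364
  r2l: TP=2, FP=0+1+1+0=2 → 2/4 = 0.5000
  u2r: TP=7, FP=1+1+0+3=5 → 7/12 = 0.5833
Highest is class 'dos' with precision = 0.800.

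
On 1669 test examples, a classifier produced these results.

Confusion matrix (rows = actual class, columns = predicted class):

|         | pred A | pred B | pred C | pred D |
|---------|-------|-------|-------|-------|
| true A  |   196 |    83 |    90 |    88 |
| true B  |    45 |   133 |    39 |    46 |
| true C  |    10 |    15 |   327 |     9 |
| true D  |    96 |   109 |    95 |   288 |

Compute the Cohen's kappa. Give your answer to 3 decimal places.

0.420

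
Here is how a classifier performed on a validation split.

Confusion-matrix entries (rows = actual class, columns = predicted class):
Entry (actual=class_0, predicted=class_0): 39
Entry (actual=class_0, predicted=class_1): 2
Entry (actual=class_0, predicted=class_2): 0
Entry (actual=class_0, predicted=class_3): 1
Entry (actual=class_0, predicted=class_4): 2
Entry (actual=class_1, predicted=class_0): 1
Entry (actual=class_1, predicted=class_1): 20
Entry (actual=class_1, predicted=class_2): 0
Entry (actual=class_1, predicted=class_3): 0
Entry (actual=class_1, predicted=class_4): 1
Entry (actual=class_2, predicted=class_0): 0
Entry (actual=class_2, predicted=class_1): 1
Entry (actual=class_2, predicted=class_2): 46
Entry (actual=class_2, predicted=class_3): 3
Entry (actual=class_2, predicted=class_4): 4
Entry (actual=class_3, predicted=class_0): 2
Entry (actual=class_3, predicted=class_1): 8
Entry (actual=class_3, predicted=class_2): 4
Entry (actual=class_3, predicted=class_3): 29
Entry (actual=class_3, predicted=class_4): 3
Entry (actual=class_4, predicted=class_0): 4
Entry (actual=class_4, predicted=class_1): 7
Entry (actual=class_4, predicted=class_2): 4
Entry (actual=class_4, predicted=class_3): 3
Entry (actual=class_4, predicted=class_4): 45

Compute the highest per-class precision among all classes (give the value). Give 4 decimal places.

0.8519

Per-class precision (TP/(TP+FP)):
  class_0: TP=39, FP=1+0+2+4=7 → 39/46 = 0.84783
  class_1: TP=20, FP=2+1+8+7=18 → 20/38 = 0.52632
  class_2: TP=46, FP=0+0+4+4=8 → 46/54 = 0.85185
  class_3: TP=29, FP=1+0+3+3=7 → 29/36 = 0.80556
  class_4: TP=45, FP=2+1+4+3=10 → 45/55 = 0.81818
Highest is class 'class_2' with precision = 0.8519.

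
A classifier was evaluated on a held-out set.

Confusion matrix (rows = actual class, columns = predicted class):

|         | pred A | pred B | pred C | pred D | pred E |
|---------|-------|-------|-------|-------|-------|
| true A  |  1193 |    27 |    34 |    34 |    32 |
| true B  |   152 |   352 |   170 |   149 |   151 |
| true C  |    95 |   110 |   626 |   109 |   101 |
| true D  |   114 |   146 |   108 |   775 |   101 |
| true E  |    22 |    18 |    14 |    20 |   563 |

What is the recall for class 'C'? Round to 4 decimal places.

0.6013

recall = TP/(TP+FN).
C: TP=626, FN=95+110+109+101=415 → 626/1041 = 0.60134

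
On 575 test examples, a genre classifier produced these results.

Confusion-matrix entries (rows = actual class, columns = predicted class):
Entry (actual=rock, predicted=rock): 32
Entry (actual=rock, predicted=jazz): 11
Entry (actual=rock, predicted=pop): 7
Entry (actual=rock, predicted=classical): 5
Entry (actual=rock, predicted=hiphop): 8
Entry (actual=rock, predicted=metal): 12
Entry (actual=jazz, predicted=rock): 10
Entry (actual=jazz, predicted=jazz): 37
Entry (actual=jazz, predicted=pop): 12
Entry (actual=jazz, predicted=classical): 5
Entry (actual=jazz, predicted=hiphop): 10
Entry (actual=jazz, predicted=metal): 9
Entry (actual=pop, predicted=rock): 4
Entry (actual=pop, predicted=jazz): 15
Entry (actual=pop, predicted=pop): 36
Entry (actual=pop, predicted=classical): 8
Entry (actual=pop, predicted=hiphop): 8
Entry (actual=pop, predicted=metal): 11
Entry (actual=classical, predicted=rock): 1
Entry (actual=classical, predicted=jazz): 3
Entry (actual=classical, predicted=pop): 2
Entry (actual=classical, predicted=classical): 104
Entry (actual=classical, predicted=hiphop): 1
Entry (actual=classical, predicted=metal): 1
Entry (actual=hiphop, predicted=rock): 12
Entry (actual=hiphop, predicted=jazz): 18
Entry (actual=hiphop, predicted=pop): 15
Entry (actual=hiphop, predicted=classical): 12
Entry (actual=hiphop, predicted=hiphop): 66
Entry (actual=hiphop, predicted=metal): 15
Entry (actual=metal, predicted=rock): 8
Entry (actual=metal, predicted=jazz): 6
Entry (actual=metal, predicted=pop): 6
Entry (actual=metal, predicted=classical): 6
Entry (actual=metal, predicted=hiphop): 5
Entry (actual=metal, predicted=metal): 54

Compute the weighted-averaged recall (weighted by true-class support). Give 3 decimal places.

0.572

Per-class recall (TP/(TP+FN)):
  rock: TP=32, FN=11+7+5+8+12=43 → 32/75 = 0.4267
  jazz: TP=37, FN=10+12+5+10+9=46 → 37/83 = 0.4458
  pop: TP=36, FN=4+15+8+8+11=46 → 36/82 = 0.4390
  classical: TP=104, FN=1+3+2+1+1=8 → 104/112 = 0.9286
  hiphop: TP=66, FN=12+18+15+12+15=72 → 66/138 = 0.4783
  metal: TP=54, FN=8+6+6+6+5=31 → 54/85 = 0.6353
Weighted-recall = Σ (supportᵢ/N)·recallᵢ with N=575: (75/575)·0.4267 + (83/575)·0.4458 + (82/575)·0.4390 + (112/575)·0.9286 + (138/575)·0.4783 + (85/575)·0.6353 = 0.572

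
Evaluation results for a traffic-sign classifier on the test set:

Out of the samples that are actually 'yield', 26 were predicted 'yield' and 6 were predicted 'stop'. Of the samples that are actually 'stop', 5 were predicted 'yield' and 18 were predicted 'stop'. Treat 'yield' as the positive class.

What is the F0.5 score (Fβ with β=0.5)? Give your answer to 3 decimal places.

0.833

Fβ = (1+β²)·TP / ((1+β²)·TP + β²·FN + FP), with β²=1/4
= 1.25·26 / (1.25·26 + 0.25·6 + 5) = 0.833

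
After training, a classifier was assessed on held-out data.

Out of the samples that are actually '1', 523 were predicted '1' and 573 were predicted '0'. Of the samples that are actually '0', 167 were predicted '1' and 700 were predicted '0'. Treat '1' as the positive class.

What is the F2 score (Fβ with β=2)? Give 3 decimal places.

Fβ = (1+β²)·TP / ((1+β²)·TP + β²·FN + FP), with β²=4
= 5·523 / (5·523 + 4·573 + 167) = 0.515

0.515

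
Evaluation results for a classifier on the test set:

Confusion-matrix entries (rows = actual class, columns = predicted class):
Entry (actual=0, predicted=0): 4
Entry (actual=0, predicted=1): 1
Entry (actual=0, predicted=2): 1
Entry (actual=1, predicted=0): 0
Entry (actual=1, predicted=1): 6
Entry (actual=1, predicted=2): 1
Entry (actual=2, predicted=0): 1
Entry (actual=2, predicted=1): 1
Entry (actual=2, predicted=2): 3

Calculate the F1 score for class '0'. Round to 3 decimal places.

0.727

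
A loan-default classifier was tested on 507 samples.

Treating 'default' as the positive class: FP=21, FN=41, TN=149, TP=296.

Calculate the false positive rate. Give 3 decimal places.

FPR = FP/(FP+TN) = 21/(21+149) = 0.124

0.124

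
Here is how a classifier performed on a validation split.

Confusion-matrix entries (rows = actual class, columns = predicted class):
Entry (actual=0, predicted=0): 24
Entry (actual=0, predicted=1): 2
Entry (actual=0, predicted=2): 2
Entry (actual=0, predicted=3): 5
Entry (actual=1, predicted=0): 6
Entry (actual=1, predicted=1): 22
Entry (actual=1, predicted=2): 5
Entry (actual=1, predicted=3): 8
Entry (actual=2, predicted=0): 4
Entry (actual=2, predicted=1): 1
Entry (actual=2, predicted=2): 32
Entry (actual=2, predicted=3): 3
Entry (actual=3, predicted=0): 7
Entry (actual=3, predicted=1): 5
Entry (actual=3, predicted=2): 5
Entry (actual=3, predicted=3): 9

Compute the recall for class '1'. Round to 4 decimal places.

0.5366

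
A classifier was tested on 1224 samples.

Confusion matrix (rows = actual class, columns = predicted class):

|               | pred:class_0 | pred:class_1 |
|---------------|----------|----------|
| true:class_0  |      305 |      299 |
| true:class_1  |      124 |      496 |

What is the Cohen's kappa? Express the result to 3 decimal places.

Observed agreement pₒ = trace/N = 801/1224 = 0.6544
Expected agreement pₑ = Σ (rowᵢ·colᵢ)/N² = (604·429 + 620·795)/1224² = 0.5020
κ = (pₒ − pₑ)/(1 − pₑ) = (0.6544 − 0.5020)/(1 − 0.5020) = 0.306

0.306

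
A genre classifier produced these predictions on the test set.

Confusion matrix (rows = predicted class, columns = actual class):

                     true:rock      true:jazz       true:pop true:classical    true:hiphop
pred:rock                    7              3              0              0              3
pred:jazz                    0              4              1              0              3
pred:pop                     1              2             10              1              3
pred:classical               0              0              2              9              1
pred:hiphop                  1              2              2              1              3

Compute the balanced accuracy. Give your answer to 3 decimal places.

Balanced accuracy = mean of per-class recall.
  rock: recall = 7/9 = 0.7778
  jazz: recall = 4/11 = 0.3636
  pop: recall = 10/15 = 0.6667
  classical: recall = 9/11 = 0.8182
  hiphop: recall = 3/13 = 0.2308
Mean = (0.7778 + 0.3636 + 0.6667 + 0.8182 + 0.2308) / 5 = 0.571

0.571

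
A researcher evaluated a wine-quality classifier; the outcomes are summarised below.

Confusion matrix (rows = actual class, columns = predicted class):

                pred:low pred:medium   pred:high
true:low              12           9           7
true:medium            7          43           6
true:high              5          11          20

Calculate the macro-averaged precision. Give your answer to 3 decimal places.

Per-class precision (TP/(TP+FP)):
  low: TP=12, FP=7+5=12 → 12/24 = 0.5000
  medium: TP=43, FP=9+11=20 → 43/63 = 0.6825
  high: TP=20, FP=7+6=13 → 20/33 = 0.6061
Macro-precision = mean = (0.5000 + 0.6825 + 0.6061) / 3 = 0.596

0.596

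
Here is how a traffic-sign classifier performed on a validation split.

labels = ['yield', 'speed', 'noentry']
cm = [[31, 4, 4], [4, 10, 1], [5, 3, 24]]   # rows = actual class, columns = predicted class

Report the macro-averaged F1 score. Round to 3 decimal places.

0.732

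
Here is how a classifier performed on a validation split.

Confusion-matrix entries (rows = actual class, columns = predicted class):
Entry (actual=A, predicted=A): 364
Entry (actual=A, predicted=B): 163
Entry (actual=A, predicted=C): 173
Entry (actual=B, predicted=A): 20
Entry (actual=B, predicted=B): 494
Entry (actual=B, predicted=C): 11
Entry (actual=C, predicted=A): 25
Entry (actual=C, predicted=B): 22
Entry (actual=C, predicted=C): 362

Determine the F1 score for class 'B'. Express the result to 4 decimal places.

Treat 'B' as positive and all other classes as negative.
F1 score = 2·TP/(2·TP+FP+FN).
B: TP=494, FP=163+22=185, FN=20+11=31 → 988/1204 = 0.82060

0.8206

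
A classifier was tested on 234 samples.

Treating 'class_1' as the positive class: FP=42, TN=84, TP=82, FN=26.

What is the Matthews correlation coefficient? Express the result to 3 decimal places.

0.425

MCC = (TP·TN − FP·FN) / √((TP+FP)(TP+FN)(TN+FP)(TN+FN))
Numerator = 82·84 − 42·26 = 5796
Denominator = √(124·108·126·110) = √185613120 = 13623.9906
MCC = 5796 / 13623.9906 = 0.425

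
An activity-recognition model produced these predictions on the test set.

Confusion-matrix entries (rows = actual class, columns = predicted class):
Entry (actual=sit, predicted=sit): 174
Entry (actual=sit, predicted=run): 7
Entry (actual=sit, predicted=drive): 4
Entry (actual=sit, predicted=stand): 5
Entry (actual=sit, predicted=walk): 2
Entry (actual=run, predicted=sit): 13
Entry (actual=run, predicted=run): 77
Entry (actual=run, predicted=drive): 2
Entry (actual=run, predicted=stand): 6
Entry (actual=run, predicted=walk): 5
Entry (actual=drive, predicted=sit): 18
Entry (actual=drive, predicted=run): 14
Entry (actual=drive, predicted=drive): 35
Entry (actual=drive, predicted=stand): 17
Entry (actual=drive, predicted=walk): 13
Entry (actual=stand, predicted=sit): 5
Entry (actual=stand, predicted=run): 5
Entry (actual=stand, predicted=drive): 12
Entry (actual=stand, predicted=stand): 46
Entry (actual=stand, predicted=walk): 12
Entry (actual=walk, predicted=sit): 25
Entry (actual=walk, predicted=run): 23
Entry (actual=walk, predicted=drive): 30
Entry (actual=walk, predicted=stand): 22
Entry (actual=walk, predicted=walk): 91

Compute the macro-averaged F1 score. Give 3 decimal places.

0.596

Per-class F1 score (2·TP/(2·TP+FP+FN)):
  sit: TP=174, FP=13+18+5+25=61, FN=7+4+5+2=18 → 348/427 = 0.8150
  run: TP=77, FP=7+14+5+23=49, FN=13+2+6+5=26 → 154/229 = 0.6725
  drive: TP=35, FP=4+2+12+30=48, FN=18+14+17+13=62 → 70/180 = 0.3889
  stand: TP=46, FP=5+6+17+22=50, FN=5+5+12+12=34 → 92/176 = 0.5227
  walk: TP=91, FP=2+5+13+12=32, FN=25+23+30+22=100 → 182/314 = 0.5796
Macro-F1 score = mean = (0.8150 + 0.6725 + 0.3889 + 0.5227 + 0.5796) / 5 = 0.596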